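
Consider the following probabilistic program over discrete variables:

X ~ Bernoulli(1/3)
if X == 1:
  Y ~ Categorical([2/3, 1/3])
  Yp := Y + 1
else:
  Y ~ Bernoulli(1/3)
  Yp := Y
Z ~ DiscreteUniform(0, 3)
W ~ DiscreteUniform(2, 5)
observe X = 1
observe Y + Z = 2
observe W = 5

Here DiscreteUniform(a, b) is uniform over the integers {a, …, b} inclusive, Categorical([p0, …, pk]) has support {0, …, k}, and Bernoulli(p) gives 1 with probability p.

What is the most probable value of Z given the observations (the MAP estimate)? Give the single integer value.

Enumerate traces; 2 have nonzero weight after conditioning:
  (X=1, Y=0, Z=2, W=5) weight 1/72
  (X=1, Y=1, Z=1, W=5) weight 1/144
Group by Z:
  weight(Z=1) = 1/144
  weight(Z=2) = 1/72
Total weight = 1/144 + 1/72 = 1/48
P(Z=1 | obs) = 1/144 / 1/48 = 1/3
P(Z=2 | obs) = 1/72 / 1/48 = 2/3
argmax = 2

argmax_v P(Z = v | obs) = 2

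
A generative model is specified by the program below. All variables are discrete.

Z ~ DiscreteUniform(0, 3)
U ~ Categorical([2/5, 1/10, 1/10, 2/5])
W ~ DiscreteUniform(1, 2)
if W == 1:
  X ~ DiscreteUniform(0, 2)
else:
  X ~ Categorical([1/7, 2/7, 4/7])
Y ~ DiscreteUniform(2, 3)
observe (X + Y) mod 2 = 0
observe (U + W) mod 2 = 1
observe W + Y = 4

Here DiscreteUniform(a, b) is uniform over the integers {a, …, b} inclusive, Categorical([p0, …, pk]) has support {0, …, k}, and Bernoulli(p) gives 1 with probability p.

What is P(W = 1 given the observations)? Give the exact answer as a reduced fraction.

P(W = 1 | obs) = 7/22

Enumerate traces; 24 have nonzero weight after conditioning:
  (Z=0, U=0, W=1, X=1, Y=3) weight 1/120
  (Z=0, U=1, W=2, X=0, Y=2) weight 1/1120
  (Z=0, U=1, W=2, X=2, Y=2) weight 1/280
  (Z=0, U=2, W=1, X=1, Y=3) weight 1/480
  (Z=0, U=3, W=2, X=0, Y=2) weight 1/280
  (Z=0, U=3, W=2, X=2, Y=2) weight 1/70
  (Z=1, U=0, W=1, X=1, Y=3) weight 1/120
  (Z=1, U=1, W=2, X=0, Y=2) weight 1/1120
  … 16 more
Group by W:
  weight(W=1) = 1/24
  weight(W=2) = 5/56
Total weight = 1/24 + 5/56 = 11/84
P(W=1 | obs) = 1/24 / 11/84 = 7/22
P(W=2 | obs) = 5/56 / 11/84 = 15/22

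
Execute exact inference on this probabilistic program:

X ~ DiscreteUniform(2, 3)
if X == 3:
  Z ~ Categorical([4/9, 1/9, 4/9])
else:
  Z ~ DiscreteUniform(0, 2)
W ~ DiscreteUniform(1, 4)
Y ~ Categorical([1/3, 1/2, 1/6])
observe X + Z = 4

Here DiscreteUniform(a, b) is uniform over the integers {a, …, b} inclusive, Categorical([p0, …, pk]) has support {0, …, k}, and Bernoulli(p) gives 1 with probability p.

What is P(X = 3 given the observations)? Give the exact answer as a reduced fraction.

Enumerate traces; 24 have nonzero weight after conditioning:
  (X=2, Z=2, W=1, Y=0) weight 1/72
  (X=2, Z=2, W=1, Y=1) weight 1/48
  (X=2, Z=2, W=1, Y=2) weight 1/144
  (X=2, Z=2, W=2, Y=0) weight 1/72
  (X=2, Z=2, W=2, Y=1) weight 1/48
  (X=2, Z=2, W=2, Y=2) weight 1/144
  (X=2, Z=2, W=3, Y=0) weight 1/72
  (X=2, Z=2, W=3, Y=1) weight 1/48
  (X=3, Z=1, W=1, Y=0) weight 1/216
  … 15 more
Group by X:
  weight(X=2) = 1/6
  weight(X=3) = 1/18
Total weight = 1/6 + 1/18 = 2/9
P(X=2 | obs) = 1/6 / 2/9 = 3/4
P(X=3 | obs) = 1/18 / 2/9 = 1/4

P(X = 3 | obs) = 1/4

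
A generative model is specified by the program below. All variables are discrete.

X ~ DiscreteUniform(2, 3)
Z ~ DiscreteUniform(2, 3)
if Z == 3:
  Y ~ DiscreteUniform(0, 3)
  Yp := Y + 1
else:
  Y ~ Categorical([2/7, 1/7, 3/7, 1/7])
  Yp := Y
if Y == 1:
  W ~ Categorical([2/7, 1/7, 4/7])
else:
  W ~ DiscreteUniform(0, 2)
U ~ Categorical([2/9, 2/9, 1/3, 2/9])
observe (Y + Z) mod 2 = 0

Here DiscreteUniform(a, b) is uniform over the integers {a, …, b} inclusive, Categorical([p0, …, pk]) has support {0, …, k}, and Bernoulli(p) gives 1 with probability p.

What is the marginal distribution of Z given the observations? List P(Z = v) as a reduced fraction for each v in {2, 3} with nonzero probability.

Enumerate traces; 96 have nonzero weight after conditioning:
  (X=2, Z=2, Y=0, W=0, U=0) weight 1/189
  (X=2, Z=2, Y=0, W=0, U=1) weight 1/189
  (X=2, Z=2, Y=0, W=0, U=2) weight 1/126
  (X=2, Z=2, Y=0, W=0, U=3) weight 1/189
  (X=2, Z=2, Y=0, W=1, U=0) weight 1/189
  (X=2, Z=2, Y=0, W=1, U=1) weight 1/189
  (X=2, Z=2, Y=0, W=1, U=2) weight 1/126
  (X=2, Z=2, Y=0, W=1, U=3) weight 1/189
  (X=2, Z=3, Y=1, W=0, U=0) weight 1/252
  … 87 more
Group by Z:
  weight(Z=2) = 5/14
  weight(Z=3) = 1/4
Total weight = 5/14 + 1/4 = 17/28
P(Z=2 | obs) = 5/14 / 17/28 = 10/17
P(Z=3 | obs) = 1/4 / 17/28 = 7/17

P(Z=2) = 10/17, P(Z=3) = 7/17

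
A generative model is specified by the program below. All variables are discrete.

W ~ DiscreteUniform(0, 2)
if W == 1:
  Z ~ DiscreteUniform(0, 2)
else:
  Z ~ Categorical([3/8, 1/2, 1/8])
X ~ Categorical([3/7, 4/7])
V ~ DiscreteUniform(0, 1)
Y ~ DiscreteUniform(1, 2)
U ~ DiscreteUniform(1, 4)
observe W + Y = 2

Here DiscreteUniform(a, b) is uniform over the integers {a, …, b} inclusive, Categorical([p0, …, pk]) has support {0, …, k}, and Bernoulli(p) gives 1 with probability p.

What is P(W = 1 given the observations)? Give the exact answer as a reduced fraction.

P(W = 1 | obs) = 1/2

Enumerate traces; 96 have nonzero weight after conditioning:
  (W=0, Z=0, X=0, V=0, Y=2, U=1) weight 3/896
  (W=0, Z=0, X=0, V=0, Y=2, U=2) weight 3/896
  (W=0, Z=0, X=0, V=0, Y=2, U=3) weight 3/896
  (W=0, Z=0, X=0, V=0, Y=2, U=4) weight 3/896
  (W=0, Z=0, X=0, V=1, Y=2, U=1) weight 3/896
  (W=0, Z=0, X=0, V=1, Y=2, U=2) weight 3/896
  (W=0, Z=0, X=0, V=1, Y=2, U=3) weight 3/896
  (W=0, Z=0, X=0, V=1, Y=2, U=4) weight 3/896
  (W=1, Z=0, X=0, V=0, Y=1, U=1) weight 1/336
  … 87 more
Group by W:
  weight(W=0) = 1/6
  weight(W=1) = 1/6
Total weight = 1/6 + 1/6 = 1/3
P(W=0 | obs) = 1/6 / 1/3 = 1/2
P(W=1 | obs) = 1/6 / 1/3 = 1/2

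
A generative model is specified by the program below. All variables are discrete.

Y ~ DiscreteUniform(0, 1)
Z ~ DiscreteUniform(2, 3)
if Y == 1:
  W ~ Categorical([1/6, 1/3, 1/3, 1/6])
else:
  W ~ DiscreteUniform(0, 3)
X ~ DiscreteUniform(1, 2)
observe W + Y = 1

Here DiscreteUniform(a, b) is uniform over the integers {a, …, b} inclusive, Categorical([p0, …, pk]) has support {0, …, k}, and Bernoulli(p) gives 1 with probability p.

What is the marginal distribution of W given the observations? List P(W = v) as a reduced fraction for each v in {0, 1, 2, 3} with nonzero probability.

P(W=0) = 2/5, P(W=1) = 3/5

Enumerate traces; 8 have nonzero weight after conditioning:
  (Y=0, Z=2, W=1, X=1) weight 1/32
  (Y=0, Z=2, W=1, X=2) weight 1/32
  (Y=0, Z=3, W=1, X=1) weight 1/32
  (Y=0, Z=3, W=1, X=2) weight 1/32
  (Y=1, Z=2, W=0, X=1) weight 1/48
  (Y=1, Z=2, W=0, X=2) weight 1/48
  (Y=1, Z=3, W=0, X=1) weight 1/48
  (Y=1, Z=3, W=0, X=2) weight 1/48
Group by W:
  weight(W=0) = 1/12
  weight(W=1) = 1/8
Total weight = 1/12 + 1/8 = 5/24
P(W=0 | obs) = 1/12 / 5/24 = 2/5
P(W=1 | obs) = 1/8 / 5/24 = 3/5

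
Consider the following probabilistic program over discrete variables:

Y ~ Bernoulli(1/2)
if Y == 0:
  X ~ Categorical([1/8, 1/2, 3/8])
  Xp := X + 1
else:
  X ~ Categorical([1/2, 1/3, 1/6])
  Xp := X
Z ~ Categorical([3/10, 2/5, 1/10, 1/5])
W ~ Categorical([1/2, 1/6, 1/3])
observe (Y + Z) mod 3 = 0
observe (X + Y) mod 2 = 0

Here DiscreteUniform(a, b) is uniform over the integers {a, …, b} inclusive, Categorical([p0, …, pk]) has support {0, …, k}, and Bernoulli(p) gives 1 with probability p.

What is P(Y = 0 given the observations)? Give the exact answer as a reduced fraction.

Enumerate traces; 15 have nonzero weight after conditioning:
  (Y=0, X=0, Z=0, W=0) weight 3/320
  (Y=0, X=0, Z=0, W=1) weight 1/320
  (Y=0, X=0, Z=0, W=2) weight 1/160
  (Y=0, X=0, Z=3, W=0) weight 1/160
  (Y=0, X=0, Z=3, W=1) weight 1/480
  (Y=0, X=0, Z=3, W=2) weight 1/240
  (Y=0, X=2, Z=0, W=0) weight 9/320
  (Y=0, X=2, Z=0, W=1) weight 3/320
  (Y=1, X=1, Z=2, W=0) weight 1/120
  … 6 more
Group by Y:
  weight(Y=0) = 1/8
  weight(Y=1) = 1/60
Total weight = 1/8 + 1/60 = 17/120
P(Y=0 | obs) = 1/8 / 17/120 = 15/17
P(Y=1 | obs) = 1/60 / 17/120 = 2/17

P(Y = 0 | obs) = 15/17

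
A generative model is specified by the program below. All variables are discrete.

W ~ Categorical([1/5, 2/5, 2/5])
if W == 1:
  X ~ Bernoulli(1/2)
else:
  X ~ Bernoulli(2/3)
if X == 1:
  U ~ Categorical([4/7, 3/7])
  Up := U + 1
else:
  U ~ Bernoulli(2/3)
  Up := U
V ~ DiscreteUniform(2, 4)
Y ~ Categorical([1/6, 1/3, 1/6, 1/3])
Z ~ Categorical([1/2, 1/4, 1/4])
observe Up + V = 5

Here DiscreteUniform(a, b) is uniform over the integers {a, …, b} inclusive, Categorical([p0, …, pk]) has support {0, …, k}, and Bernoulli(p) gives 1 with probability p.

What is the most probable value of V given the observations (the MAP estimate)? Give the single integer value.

argmax_v P(V = v | obs) = 4

Enumerate traces; 108 have nonzero weight after conditioning:
  (W=0, X=0, U=1, V=4, Y=0, Z=0) weight 1/810
  (W=0, X=0, U=1, V=4, Y=0, Z=1) weight 1/1620
  (W=0, X=0, U=1, V=4, Y=0, Z=2) weight 1/1620
  (W=0, X=0, U=1, V=4, Y=1, Z=0) weight 1/405
  (W=0, X=0, U=1, V=4, Y=1, Z=1) weight 1/810
  (W=0, X=0, U=1, V=4, Y=1, Z=2) weight 1/810
  (W=0, X=0, U=1, V=4, Y=2, Z=0) weight 1/810
  (W=0, X=0, U=1, V=4, Y=2, Z=1) weight 1/1620
  (W=0, X=1, U=1, V=3, Y=0, Z=0) weight 1/630
  … 99 more
Group by V:
  weight(V=3) = 3/35
  weight(V=4) = 64/315
Total weight = 3/35 + 64/315 = 13/45
P(V=3 | obs) = 3/35 / 13/45 = 27/91
P(V=4 | obs) = 64/315 / 13/45 = 64/91
argmax = 4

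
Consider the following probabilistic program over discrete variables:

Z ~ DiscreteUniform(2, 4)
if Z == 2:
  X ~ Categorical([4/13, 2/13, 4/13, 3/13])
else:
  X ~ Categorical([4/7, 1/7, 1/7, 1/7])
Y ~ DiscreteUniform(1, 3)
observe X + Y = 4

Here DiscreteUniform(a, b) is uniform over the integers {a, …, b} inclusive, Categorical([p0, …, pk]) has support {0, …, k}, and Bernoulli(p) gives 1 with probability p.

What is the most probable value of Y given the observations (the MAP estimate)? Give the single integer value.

argmax_v P(Y = v | obs) = 2

Enumerate traces; 9 have nonzero weight after conditioning:
  (Z=2, X=1, Y=3) weight 2/117
  (Z=2, X=2, Y=2) weight 4/117
  (Z=2, X=3, Y=1) weight 1/39
  (Z=3, X=1, Y=3) weight 1/63
  (Z=3, X=2, Y=2) weight 1/63
  (Z=3, X=3, Y=1) weight 1/63
  (Z=4, X=1, Y=3) weight 1/63
  (Z=4, X=2, Y=2) weight 1/63
  … 1 more
Group by Y:
  weight(Y=1) = 47/819
  weight(Y=2) = 6/91
  weight(Y=3) = 40/819
Total weight = 47/819 + 6/91 + 40/819 = 47/273
P(Y=1 | obs) = 47/819 / 47/273 = 1/3
P(Y=2 | obs) = 6/91 / 47/273 = 18/47
P(Y=3 | obs) = 40/819 / 47/273 = 40/141
argmax = 2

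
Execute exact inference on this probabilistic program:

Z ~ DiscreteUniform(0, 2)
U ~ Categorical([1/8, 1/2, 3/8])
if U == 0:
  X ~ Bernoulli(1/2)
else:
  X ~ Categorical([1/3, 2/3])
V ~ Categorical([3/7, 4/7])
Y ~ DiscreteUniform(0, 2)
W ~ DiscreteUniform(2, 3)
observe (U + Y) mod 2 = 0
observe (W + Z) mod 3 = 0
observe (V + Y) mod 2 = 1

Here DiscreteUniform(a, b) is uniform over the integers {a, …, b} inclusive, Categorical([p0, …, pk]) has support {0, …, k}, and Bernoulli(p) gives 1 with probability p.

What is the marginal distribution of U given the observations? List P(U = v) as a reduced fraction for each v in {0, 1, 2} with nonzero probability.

Enumerate traces; 20 have nonzero weight after conditioning:
  (Z=0, U=0, X=0, V=1, Y=0, W=3) weight 1/504
  (Z=0, U=0, X=0, V=1, Y=2, W=3) weight 1/504
  (Z=0, U=0, X=1, V=1, Y=0, W=3) weight 1/504
  (Z=0, U=0, X=1, V=1, Y=2, W=3) weight 1/504
  (Z=0, U=1, X=0, V=0, Y=1, W=3) weight 1/252
  (Z=0, U=1, X=1, V=0, Y=1, W=3) weight 1/126
  (Z=0, U=2, X=0, V=1, Y=0, W=3) weight 1/252
  (Z=0, U=2, X=0, V=1, Y=2, W=3) weight 1/252
  … 12 more
Group by U:
  weight(U=0) = 1/63
  weight(U=1) = 1/42
  weight(U=2) = 1/21
Total weight = 1/63 + 1/42 + 1/21 = 11/126
P(U=0 | obs) = 1/63 / 11/126 = 2/11
P(U=1 | obs) = 1/42 / 11/126 = 3/11
P(U=2 | obs) = 1/21 / 11/126 = 6/11

P(U=0) = 2/11, P(U=1) = 3/11, P(U=2) = 6/11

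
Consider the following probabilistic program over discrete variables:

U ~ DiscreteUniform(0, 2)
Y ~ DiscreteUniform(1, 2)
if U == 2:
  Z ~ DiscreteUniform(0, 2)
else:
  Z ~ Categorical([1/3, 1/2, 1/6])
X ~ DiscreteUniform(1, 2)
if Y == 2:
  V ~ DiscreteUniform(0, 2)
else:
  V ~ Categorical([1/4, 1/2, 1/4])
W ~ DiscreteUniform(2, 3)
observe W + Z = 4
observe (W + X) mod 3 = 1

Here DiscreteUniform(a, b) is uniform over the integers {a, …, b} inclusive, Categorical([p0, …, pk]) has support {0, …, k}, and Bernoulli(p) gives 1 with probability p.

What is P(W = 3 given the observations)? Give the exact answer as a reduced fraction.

P(W = 3 | obs) = 2/3

Enumerate traces; 36 have nonzero weight after conditioning:
  (U=0, Y=1, Z=1, X=1, V=0, W=3) weight 1/192
  (U=0, Y=1, Z=1, X=1, V=1, W=3) weight 1/96
  (U=0, Y=1, Z=1, X=1, V=2, W=3) weight 1/192
  (U=0, Y=1, Z=2, X=2, V=0, W=2) weight 1/576
  (U=0, Y=1, Z=2, X=2, V=1, W=2) weight 1/288
  (U=0, Y=1, Z=2, X=2, V=2, W=2) weight 1/576
  (U=0, Y=2, Z=1, X=1, V=0, W=3) weight 1/144
  (U=0, Y=2, Z=1, X=1, V=1, W=3) weight 1/144
  … 28 more
Group by W:
  weight(W=2) = 1/18
  weight(W=3) = 1/9
Total weight = 1/18 + 1/9 = 1/6
P(W=2 | obs) = 1/18 / 1/6 = 1/3
P(W=3 | obs) = 1/9 / 1/6 = 2/3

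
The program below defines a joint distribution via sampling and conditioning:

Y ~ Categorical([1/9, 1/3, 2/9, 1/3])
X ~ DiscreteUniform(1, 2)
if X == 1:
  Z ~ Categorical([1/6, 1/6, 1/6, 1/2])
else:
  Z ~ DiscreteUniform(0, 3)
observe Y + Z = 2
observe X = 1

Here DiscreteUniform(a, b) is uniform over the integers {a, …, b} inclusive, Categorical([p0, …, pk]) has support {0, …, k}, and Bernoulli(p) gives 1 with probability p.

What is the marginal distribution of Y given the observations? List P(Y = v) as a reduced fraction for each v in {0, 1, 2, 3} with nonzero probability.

P(Y=0) = 1/6, P(Y=1) = 1/2, P(Y=2) = 1/3

Enumerate traces; 3 have nonzero weight after conditioning:
  (Y=0, X=1, Z=2) weight 1/108
  (Y=1, X=1, Z=1) weight 1/36
  (Y=2, X=1, Z=0) weight 1/54
Group by Y:
  weight(Y=0) = 1/108
  weight(Y=1) = 1/36
  weight(Y=2) = 1/54
Total weight = 1/108 + 1/36 + 1/54 = 1/18
P(Y=0 | obs) = 1/108 / 1/18 = 1/6
P(Y=1 | obs) = 1/36 / 1/18 = 1/2
P(Y=2 | obs) = 1/54 / 1/18 = 1/3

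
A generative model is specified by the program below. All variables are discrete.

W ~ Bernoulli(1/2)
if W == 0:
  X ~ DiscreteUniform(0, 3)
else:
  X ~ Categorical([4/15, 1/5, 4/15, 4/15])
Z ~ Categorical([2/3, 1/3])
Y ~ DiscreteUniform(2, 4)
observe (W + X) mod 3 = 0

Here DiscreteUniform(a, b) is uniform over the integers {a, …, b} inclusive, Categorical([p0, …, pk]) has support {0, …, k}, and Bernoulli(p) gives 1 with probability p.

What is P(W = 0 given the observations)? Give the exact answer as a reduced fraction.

P(W = 0 | obs) = 15/23

Enumerate traces; 18 have nonzero weight after conditioning:
  (W=0, X=0, Z=0, Y=2) weight 1/36
  (W=0, X=0, Z=0, Y=3) weight 1/36
  (W=0, X=0, Z=0, Y=4) weight 1/36
  (W=0, X=0, Z=1, Y=2) weight 1/72
  (W=0, X=0, Z=1, Y=3) weight 1/72
  (W=0, X=0, Z=1, Y=4) weight 1/72
  (W=0, X=3, Z=0, Y=2) weight 1/36
  (W=0, X=3, Z=0, Y=3) weight 1/36
  (W=1, X=2, Z=0, Y=2) weight 4/135
  … 9 more
Group by W:
  weight(W=0) = 1/4
  weight(W=1) = 2/15
Total weight = 1/4 + 2/15 = 23/60
P(W=0 | obs) = 1/4 / 23/60 = 15/23
P(W=1 | obs) = 2/15 / 23/60 = 8/23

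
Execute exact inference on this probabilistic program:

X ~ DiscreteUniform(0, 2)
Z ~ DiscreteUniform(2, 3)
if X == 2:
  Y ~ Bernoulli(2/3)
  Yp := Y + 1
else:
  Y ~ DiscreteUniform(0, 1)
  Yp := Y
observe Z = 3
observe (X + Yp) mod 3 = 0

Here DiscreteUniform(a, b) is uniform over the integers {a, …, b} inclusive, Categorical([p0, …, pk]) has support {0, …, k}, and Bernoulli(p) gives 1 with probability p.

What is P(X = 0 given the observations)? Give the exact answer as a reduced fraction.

P(X = 0 | obs) = 3/5

Enumerate traces; 2 have nonzero weight after conditioning:
  (X=0, Z=3, Y=0) weight 1/12
  (X=2, Z=3, Y=0) weight 1/18
Group by X:
  weight(X=0) = 1/12
  weight(X=2) = 1/18
Total weight = 1/12 + 1/18 = 5/36
P(X=0 | obs) = 1/12 / 5/36 = 3/5
P(X=2 | obs) = 1/18 / 5/36 = 2/5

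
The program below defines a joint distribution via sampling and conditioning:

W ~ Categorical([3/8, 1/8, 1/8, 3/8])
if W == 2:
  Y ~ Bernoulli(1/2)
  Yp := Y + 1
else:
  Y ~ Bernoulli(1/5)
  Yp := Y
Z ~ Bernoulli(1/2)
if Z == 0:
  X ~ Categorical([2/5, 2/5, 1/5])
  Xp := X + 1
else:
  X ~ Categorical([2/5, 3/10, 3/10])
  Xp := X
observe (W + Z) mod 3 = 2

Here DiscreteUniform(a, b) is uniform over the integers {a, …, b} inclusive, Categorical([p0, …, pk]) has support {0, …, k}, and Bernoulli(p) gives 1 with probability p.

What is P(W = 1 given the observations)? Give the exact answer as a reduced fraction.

Enumerate traces; 12 have nonzero weight after conditioning:
  (W=1, Y=0, Z=1, X=0) weight 1/50
  (W=1, Y=0, Z=1, X=1) weight 3/200
  (W=1, Y=0, Z=1, X=2) weight 3/200
  (W=1, Y=1, Z=1, X=0) weight 1/200
  (W=1, Y=1, Z=1, X=1) weight 3/800
  (W=1, Y=1, Z=1, X=2) weight 3/800
  (W=2, Y=0, Z=0, X=0) weight 1/80
  (W=2, Y=0, Z=0, X=1) weight 1/80
  … 4 more
Group by W:
  weight(W=1) = 1/16
  weight(W=2) = 1/16
Total weight = 1/16 + 1/16 = 1/8
P(W=1 | obs) = 1/16 / 1/8 = 1/2
P(W=2 | obs) = 1/16 / 1/8 = 1/2

P(W = 1 | obs) = 1/2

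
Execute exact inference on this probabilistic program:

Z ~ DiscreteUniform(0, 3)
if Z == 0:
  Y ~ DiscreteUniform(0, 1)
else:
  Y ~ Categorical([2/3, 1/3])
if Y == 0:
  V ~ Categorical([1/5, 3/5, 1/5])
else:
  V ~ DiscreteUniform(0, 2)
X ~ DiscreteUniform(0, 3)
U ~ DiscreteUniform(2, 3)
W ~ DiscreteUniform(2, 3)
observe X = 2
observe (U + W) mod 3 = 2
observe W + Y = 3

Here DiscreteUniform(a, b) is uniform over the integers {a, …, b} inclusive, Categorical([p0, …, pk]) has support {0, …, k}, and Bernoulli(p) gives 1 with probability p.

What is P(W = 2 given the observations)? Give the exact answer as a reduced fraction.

P(W = 2 | obs) = 3/8

Enumerate traces; 24 have nonzero weight after conditioning:
  (Z=0, Y=0, V=0, X=2, U=2, W=3) weight 1/640
  (Z=0, Y=0, V=1, X=2, U=2, W=3) weight 3/640
  (Z=0, Y=0, V=2, X=2, U=2, W=3) weight 1/640
  (Z=0, Y=1, V=0, X=2, U=3, W=2) weight 1/384
  (Z=0, Y=1, V=1, X=2, U=3, W=2) weight 1/384
  (Z=0, Y=1, V=2, X=2, U=3, W=2) weight 1/384
  (Z=1, Y=0, V=0, X=2, U=2, W=3) weight 1/480
  (Z=1, Y=0, V=1, X=2, U=2, W=3) weight 1/160
  … 16 more
Group by W:
  weight(W=2) = 3/128
  weight(W=3) = 5/128
Total weight = 3/128 + 5/128 = 1/16
P(W=2 | obs) = 3/128 / 1/16 = 3/8
P(W=3 | obs) = 5/128 / 1/16 = 5/8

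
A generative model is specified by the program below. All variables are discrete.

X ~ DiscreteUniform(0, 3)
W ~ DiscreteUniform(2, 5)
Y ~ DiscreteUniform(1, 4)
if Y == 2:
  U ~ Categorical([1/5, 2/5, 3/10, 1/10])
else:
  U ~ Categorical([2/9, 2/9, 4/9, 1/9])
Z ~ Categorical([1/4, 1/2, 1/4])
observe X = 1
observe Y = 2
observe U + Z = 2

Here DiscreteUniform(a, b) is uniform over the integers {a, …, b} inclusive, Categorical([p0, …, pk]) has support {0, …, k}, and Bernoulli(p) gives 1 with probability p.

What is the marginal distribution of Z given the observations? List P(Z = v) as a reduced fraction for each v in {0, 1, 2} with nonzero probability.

Enumerate traces; 12 have nonzero weight after conditioning:
  (X=1, W=2, Y=2, U=0, Z=2) weight 1/1280
  (X=1, W=2, Y=2, U=1, Z=1) weight 1/320
  (X=1, W=2, Y=2, U=2, Z=0) weight 3/2560
  (X=1, W=3, Y=2, U=0, Z=2) weight 1/1280
  (X=1, W=3, Y=2, U=1, Z=1) weight 1/320
  (X=1, W=3, Y=2, U=2, Z=0) weight 3/2560
  (X=1, W=4, Y=2, U=0, Z=2) weight 1/1280
  (X=1, W=4, Y=2, U=1, Z=1) weight 1/320
  … 4 more
Group by Z:
  weight(Z=0) = 3/640
  weight(Z=1) = 1/80
  weight(Z=2) = 1/320
Total weight = 3/640 + 1/80 + 1/320 = 13/640
P(Z=0 | obs) = 3/640 / 13/640 = 3/13
P(Z=1 | obs) = 1/80 / 13/640 = 8/13
P(Z=2 | obs) = 1/320 / 13/640 = 2/13

P(Z=0) = 3/13, P(Z=1) = 8/13, P(Z=2) = 2/13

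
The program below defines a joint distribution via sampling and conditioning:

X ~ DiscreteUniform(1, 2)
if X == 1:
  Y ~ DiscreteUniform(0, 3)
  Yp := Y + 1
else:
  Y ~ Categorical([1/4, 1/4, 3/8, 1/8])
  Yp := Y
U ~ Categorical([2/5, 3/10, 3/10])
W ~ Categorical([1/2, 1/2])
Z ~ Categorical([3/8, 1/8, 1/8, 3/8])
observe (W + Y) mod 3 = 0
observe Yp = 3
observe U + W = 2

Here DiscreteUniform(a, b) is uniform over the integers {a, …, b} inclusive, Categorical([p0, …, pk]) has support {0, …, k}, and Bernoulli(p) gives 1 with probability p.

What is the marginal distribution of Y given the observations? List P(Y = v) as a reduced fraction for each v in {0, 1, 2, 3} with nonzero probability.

P(Y=2) = 2/3, P(Y=3) = 1/3

Enumerate traces; 8 have nonzero weight after conditioning:
  (X=1, Y=2, U=1, W=1, Z=0) weight 9/1280
  (X=1, Y=2, U=1, W=1, Z=1) weight 3/1280
  (X=1, Y=2, U=1, W=1, Z=2) weight 3/1280
  (X=1, Y=2, U=1, W=1, Z=3) weight 9/1280
  (X=2, Y=3, U=2, W=0, Z=0) weight 9/2560
  (X=2, Y=3, U=2, W=0, Z=1) weight 3/2560
  (X=2, Y=3, U=2, W=0, Z=2) weight 3/2560
  (X=2, Y=3, U=2, W=0, Z=3) weight 9/2560
Group by Y:
  weight(Y=2) = 3/160
  weight(Y=3) = 3/320
Total weight = 3/160 + 3/320 = 9/320
P(Y=2 | obs) = 3/160 / 9/320 = 2/3
P(Y=3 | obs) = 3/320 / 9/320 = 1/3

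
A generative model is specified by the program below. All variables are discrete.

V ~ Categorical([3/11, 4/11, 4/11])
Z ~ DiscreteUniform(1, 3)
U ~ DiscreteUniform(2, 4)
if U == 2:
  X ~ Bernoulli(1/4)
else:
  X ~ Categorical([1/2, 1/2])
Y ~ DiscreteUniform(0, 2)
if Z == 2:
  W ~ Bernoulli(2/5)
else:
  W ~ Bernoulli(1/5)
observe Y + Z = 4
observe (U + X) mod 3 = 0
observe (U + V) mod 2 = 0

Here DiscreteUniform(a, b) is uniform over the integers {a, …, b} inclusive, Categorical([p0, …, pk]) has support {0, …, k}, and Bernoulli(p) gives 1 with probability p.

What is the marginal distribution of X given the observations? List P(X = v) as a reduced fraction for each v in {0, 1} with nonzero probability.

P(X=0) = 8/15, P(X=1) = 7/15

Enumerate traces; 12 have nonzero weight after conditioning:
  (V=0, Z=2, U=2, X=1, Y=2, W=0) weight 1/660
  (V=0, Z=2, U=2, X=1, Y=2, W=1) weight 1/990
  (V=0, Z=3, U=2, X=1, Y=1, W=0) weight 1/495
  (V=0, Z=3, U=2, X=1, Y=1, W=1) weight 1/1980
  (V=1, Z=2, U=3, X=0, Y=2, W=0) weight 2/495
  (V=1, Z=2, U=3, X=0, Y=2, W=1) weight 4/1485
  (V=1, Z=3, U=3, X=0, Y=1, W=0) weight 8/1485
  (V=1, Z=3, U=3, X=0, Y=1, W=1) weight 2/1485
  … 4 more
Group by X:
  weight(X=0) = 4/297
  weight(X=1) = 7/594
Total weight = 4/297 + 7/594 = 5/198
P(X=0 | obs) = 4/297 / 5/198 = 8/15
P(X=1 | obs) = 7/594 / 5/198 = 7/15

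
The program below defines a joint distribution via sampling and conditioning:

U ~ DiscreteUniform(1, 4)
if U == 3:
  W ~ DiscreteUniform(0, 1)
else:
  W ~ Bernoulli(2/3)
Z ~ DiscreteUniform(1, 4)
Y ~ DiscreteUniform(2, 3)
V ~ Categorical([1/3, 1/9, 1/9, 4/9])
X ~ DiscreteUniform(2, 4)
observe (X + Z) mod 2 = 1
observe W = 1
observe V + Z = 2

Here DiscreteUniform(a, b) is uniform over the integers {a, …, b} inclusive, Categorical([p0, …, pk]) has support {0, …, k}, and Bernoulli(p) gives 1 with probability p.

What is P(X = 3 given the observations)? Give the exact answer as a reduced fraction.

P(X = 3 | obs) = 3/5

Enumerate traces; 24 have nonzero weight after conditioning:
  (U=1, W=1, Z=1, Y=2, V=1, X=2) weight 1/1296
  (U=1, W=1, Z=1, Y=2, V=1, X=4) weight 1/1296
  (U=1, W=1, Z=1, Y=3, V=1, X=2) weight 1/1296
  (U=1, W=1, Z=1, Y=3, V=1, X=4) weight 1/1296
  (U=1, W=1, Z=2, Y=2, V=0, X=3) weight 1/432
  (U=1, W=1, Z=2, Y=3, V=0, X=3) weight 1/432
  (U=2, W=1, Z=1, Y=2, V=1, X=2) weight 1/1296
  (U=2, W=1, Z=1, Y=2, V=1, X=4) weight 1/1296
  … 16 more
Group by X:
  weight(X=2) = 5/864
  weight(X=3) = 5/288
  weight(X=4) = 5/864
Total weight = 5/864 + 5/288 + 5/864 = 25/864
P(X=2 | obs) = 5/864 / 25/864 = 1/5
P(X=3 | obs) = 5/288 / 25/864 = 3/5
P(X=4 | obs) = 5/864 / 25/864 = 1/5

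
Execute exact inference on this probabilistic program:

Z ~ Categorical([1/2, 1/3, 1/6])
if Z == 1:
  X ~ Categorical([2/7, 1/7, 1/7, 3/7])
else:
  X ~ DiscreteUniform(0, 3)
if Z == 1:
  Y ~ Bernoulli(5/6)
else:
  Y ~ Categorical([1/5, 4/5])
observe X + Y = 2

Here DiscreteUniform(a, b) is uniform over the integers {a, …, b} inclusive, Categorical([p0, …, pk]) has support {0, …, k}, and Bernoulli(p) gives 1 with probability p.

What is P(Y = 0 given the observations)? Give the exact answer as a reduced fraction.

Enumerate traces; 6 have nonzero weight after conditioning:
  (Z=0, X=1, Y=1) weight 1/10
  (Z=0, X=2, Y=0) weight 1/40
  (Z=1, X=1, Y=1) weight 5/126
  (Z=1, X=2, Y=0) weight 1/126
  (Z=2, X=1, Y=1) weight 1/30
  (Z=2, X=2, Y=0) weight 1/120
Group by Y:
  weight(Y=0) = 13/315
  weight(Y=1) = 109/630
Total weight = 13/315 + 109/630 = 3/14
P(Y=0 | obs) = 13/315 / 3/14 = 26/135
P(Y=1 | obs) = 109/630 / 3/14 = 109/135

P(Y = 0 | obs) = 26/135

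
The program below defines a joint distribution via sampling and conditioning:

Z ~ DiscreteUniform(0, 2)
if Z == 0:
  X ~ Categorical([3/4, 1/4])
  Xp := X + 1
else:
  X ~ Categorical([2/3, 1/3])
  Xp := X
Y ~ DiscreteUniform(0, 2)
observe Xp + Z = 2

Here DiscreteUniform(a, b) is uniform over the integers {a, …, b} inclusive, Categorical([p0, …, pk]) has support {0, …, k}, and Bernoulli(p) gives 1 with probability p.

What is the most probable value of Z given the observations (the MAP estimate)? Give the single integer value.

Enumerate traces; 9 have nonzero weight after conditioning:
  (Z=0, X=1, Y=0) weight 1/36
  (Z=0, X=1, Y=1) weight 1/36
  (Z=0, X=1, Y=2) weight 1/36
  (Z=1, X=1, Y=0) weight 1/27
  (Z=1, X=1, Y=1) weight 1/27
  (Z=1, X=1, Y=2) weight 1/27
  (Z=2, X=0, Y=0) weight 2/27
  (Z=2, X=0, Y=1) weight 2/27
  … 1 more
Group by Z:
  weight(Z=0) = 1/12
  weight(Z=1) = 1/9
  weight(Z=2) = 2/9
Total weight = 1/12 + 1/9 + 2/9 = 5/12
P(Z=0 | obs) = 1/12 / 5/12 = 1/5
P(Z=1 | obs) = 1/9 / 5/12 = 4/15
P(Z=2 | obs) = 2/9 / 5/12 = 8/15
argmax = 2

argmax_v P(Z = v | obs) = 2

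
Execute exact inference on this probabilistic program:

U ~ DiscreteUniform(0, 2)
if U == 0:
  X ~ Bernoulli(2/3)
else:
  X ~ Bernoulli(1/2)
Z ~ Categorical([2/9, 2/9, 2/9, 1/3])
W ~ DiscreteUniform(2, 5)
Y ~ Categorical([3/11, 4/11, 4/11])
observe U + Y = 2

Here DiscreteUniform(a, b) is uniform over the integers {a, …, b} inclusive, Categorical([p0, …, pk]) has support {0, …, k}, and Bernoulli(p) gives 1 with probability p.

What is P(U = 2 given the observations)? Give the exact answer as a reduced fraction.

P(U = 2 | obs) = 3/11

Enumerate traces; 96 have nonzero weight after conditioning:
  (U=0, X=0, Z=0, W=2, Y=2) weight 2/891
  (U=0, X=0, Z=0, W=3, Y=2) weight 2/891
  (U=0, X=0, Z=0, W=4, Y=2) weight 2/891
  (U=0, X=0, Z=0, W=5, Y=2) weight 2/891
  (U=0, X=0, Z=1, W=2, Y=2) weight 2/891
  (U=0, X=0, Z=1, W=3, Y=2) weight 2/891
  (U=0, X=0, Z=1, W=4, Y=2) weight 2/891
  (U=0, X=0, Z=1, W=5, Y=2) weight 2/891
  (U=1, X=0, Z=0, W=2, Y=1) weight 1/297
  (U=2, X=0, Z=0, W=2, Y=0) weight 1/396
  … 86 more
Group by U:
  weight(U=0) = 4/33
  weight(U=1) = 4/33
  weight(U=2) = 1/11
Total weight = 4/33 + 4/33 + 1/11 = 1/3
P(U=0 | obs) = 4/33 / 1/3 = 4/11
P(U=1 | obs) = 4/33 / 1/3 = 4/11
P(U=2 | obs) = 1/11 / 1/3 = 3/11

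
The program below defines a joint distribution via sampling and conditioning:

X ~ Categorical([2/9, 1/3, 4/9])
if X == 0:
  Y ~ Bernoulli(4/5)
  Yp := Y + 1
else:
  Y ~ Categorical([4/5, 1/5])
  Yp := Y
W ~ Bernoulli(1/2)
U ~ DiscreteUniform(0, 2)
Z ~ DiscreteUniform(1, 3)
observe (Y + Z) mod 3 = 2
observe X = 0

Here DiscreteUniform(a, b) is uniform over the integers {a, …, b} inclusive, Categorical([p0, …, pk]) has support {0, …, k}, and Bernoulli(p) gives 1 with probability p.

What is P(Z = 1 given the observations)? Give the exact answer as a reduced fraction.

Enumerate traces; 12 have nonzero weight after conditioning:
  (X=0, Y=0, W=0, U=0, Z=2) weight 1/405
  (X=0, Y=0, W=0, U=1, Z=2) weight 1/405
  (X=0, Y=0, W=0, U=2, Z=2) weight 1/405
  (X=0, Y=0, W=1, U=0, Z=2) weight 1/405
  (X=0, Y=0, W=1, U=1, Z=2) weight 1/405
  (X=0, Y=0, W=1, U=2, Z=2) weight 1/405
  (X=0, Y=1, W=0, U=0, Z=1) weight 4/405
  (X=0, Y=1, W=0, U=1, Z=1) weight 4/405
  … 4 more
Group by Z:
  weight(Z=1) = 8/135
  weight(Z=2) = 2/135
Total weight = 8/135 + 2/135 = 2/27
P(Z=1 | obs) = 8/135 / 2/27 = 4/5
P(Z=2 | obs) = 2/135 / 2/27 = 1/5

P(Z = 1 | obs) = 4/5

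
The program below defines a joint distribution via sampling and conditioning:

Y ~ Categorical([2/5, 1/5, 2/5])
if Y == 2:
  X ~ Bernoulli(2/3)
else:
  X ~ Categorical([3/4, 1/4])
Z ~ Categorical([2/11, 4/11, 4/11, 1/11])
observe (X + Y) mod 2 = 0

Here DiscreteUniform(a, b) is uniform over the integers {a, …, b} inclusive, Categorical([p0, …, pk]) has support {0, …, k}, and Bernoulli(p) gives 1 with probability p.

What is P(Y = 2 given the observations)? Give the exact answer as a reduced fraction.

P(Y = 2 | obs) = 8/29

Enumerate traces; 12 have nonzero weight after conditioning:
  (Y=0, X=0, Z=0) weight 3/55
  (Y=0, X=0, Z=1) weight 6/55
  (Y=0, X=0, Z=2) weight 6/55
  (Y=0, X=0, Z=3) weight 3/110
  (Y=1, X=1, Z=0) weight 1/110
  (Y=1, X=1, Z=1) weight 1/55
  (Y=1, X=1, Z=2) weight 1/55
  (Y=1, X=1, Z=3) weight 1/220
  (Y=2, X=0, Z=0) weight 4/165
  … 3 more
Group by Y:
  weight(Y=0) = 3/10
  weight(Y=1) = 1/20
  weight(Y=2) = 2/15
Total weight = 3/10 + 1/20 + 2/15 = 29/60
P(Y=0 | obs) = 3/10 / 29/60 = 18/29
P(Y=1 | obs) = 1/20 / 29/60 = 3/29
P(Y=2 | obs) = 2/15 / 29/60 = 8/29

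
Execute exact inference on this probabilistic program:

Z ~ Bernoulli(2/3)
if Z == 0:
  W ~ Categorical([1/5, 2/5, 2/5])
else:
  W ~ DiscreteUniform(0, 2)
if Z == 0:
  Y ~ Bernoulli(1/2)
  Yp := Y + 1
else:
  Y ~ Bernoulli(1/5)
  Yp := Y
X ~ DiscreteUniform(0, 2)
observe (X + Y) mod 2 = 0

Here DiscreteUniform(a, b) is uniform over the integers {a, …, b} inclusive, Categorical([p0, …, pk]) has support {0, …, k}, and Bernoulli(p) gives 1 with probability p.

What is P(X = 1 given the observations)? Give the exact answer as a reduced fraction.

Enumerate traces; 18 have nonzero weight after conditioning:
  (Z=0, W=0, Y=0, X=0) weight 1/90
  (Z=0, W=0, Y=0, X=2) weight 1/90
  (Z=0, W=0, Y=1, X=1) weight 1/90
  (Z=0, W=1, Y=0, X=0) weight 1/45
  (Z=0, W=1, Y=0, X=2) weight 1/45
  (Z=0, W=1, Y=1, X=1) weight 1/45
  (Z=0, W=2, Y=0, X=0) weight 1/45
  (Z=0, W=2, Y=0, X=2) weight 1/45
  … 10 more
Group by X:
  weight(X=0) = 7/30
  weight(X=1) = 1/10
  weight(X=2) = 7/30
Total weight = 7/30 + 1/10 + 7/30 = 17/30
P(X=0 | obs) = 7/30 / 17/30 = 7/17
P(X=1 | obs) = 1/10 / 17/30 = 3/17
P(X=2 | obs) = 7/30 / 17/30 = 7/17

P(X = 1 | obs) = 3/17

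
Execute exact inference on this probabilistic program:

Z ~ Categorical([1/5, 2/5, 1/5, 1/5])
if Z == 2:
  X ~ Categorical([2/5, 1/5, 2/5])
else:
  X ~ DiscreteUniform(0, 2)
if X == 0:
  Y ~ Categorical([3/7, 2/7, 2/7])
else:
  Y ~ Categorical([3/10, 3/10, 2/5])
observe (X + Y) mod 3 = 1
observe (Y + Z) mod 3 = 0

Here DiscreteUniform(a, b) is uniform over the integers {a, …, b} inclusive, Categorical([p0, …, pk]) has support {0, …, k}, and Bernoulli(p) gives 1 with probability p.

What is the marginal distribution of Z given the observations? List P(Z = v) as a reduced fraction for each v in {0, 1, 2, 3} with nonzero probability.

Enumerate traces; 4 have nonzero weight after conditioning:
  (Z=0, X=1, Y=0) weight 1/50
  (Z=1, X=2, Y=2) weight 4/75
  (Z=2, X=0, Y=1) weight 4/175
  (Z=3, X=1, Y=0) weight 1/50
Group by Z:
  weight(Z=0) = 1/50
  weight(Z=1) = 4/75
  weight(Z=2) = 4/175
  weight(Z=3) = 1/50
Total weight = 1/50 + 4/75 + 4/175 + 1/50 = 61/525
P(Z=0 | obs) = 1/50 / 61/525 = 21/122
P(Z=1 | obs) = 4/75 / 61/525 = 28/61
P(Z=2 | obs) = 4/175 / 61/525 = 12/61
P(Z=3 | obs) = 1/50 / 61/525 = 21/122

P(Z=0) = 21/122, P(Z=1) = 28/61, P(Z=2) = 12/61, P(Z=3) = 21/122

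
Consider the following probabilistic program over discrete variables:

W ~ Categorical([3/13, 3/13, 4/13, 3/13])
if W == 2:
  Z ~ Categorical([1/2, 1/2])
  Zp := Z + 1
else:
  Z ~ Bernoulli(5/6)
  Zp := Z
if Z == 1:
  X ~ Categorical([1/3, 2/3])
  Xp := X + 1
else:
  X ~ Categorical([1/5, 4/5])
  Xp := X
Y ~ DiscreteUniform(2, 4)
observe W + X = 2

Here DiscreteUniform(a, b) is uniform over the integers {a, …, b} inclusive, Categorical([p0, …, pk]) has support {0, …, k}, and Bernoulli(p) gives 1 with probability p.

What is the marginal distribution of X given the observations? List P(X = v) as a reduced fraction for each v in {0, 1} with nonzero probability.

Enumerate traces; 12 have nonzero weight after conditioning:
  (W=1, Z=0, X=1, Y=2) weight 2/195
  (W=1, Z=0, X=1, Y=3) weight 2/195
  (W=1, Z=0, X=1, Y=4) weight 2/195
  (W=1, Z=1, X=1, Y=2) weight 5/117
  (W=1, Z=1, X=1, Y=3) weight 5/117
  (W=1, Z=1, X=1, Y=4) weight 5/117
  (W=2, Z=0, X=0, Y=2) weight 2/195
  (W=2, Z=0, X=0, Y=3) weight 2/195
  … 4 more
Group by X:
  weight(X=0) = 16/195
  weight(X=1) = 31/195
Total weight = 16/195 + 31/195 = 47/195
P(X=0 | obs) = 16/195 / 47/195 = 16/47
P(X=1 | obs) = 31/195 / 47/195 = 31/47

P(X=0) = 16/47, P(X=1) = 31/47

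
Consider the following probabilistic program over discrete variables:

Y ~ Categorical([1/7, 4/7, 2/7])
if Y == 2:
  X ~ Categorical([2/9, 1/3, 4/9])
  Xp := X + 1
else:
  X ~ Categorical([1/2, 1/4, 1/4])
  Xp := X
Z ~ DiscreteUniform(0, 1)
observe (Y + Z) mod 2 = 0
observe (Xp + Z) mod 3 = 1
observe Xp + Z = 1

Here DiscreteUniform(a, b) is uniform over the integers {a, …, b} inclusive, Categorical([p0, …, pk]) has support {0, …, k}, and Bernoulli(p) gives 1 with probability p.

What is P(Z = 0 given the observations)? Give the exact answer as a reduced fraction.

Enumerate traces; 3 have nonzero weight after conditioning:
  (Y=0, X=1, Z=0) weight 1/56
  (Y=1, X=0, Z=1) weight 1/7
  (Y=2, X=0, Z=0) weight 2/63
Group by Z:
  weight(Z=0) = 25/504
  weight(Z=1) = 1/7
Total weight = 25/504 + 1/7 = 97/504
P(Z=0 | obs) = 25/504 / 97/504 = 25/97
P(Z=1 | obs) = 1/7 / 97/504 = 72/97

P(Z = 0 | obs) = 25/97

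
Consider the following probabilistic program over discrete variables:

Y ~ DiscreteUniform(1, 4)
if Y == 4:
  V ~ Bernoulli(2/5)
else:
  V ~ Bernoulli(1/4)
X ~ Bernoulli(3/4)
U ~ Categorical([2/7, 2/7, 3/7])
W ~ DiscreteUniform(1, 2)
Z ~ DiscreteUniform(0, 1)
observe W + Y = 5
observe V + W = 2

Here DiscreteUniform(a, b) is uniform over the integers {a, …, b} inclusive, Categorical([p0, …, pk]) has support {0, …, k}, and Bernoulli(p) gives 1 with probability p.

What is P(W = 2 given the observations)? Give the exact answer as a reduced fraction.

P(W = 2 | obs) = 15/23

Enumerate traces; 24 have nonzero weight after conditioning:
  (Y=3, V=0, X=0, U=0, W=2, Z=0) weight 3/896
  (Y=3, V=0, X=0, U=0, W=2, Z=1) weight 3/896
  (Y=3, V=0, X=0, U=1, W=2, Z=0) weight 3/896
  (Y=3, V=0, X=0, U=1, W=2, Z=1) weight 3/896
  (Y=3, V=0, X=0, U=2, W=2, Z=0) weight 9/1792
  (Y=3, V=0, X=0, U=2, W=2, Z=1) weight 9/1792
  (Y=3, V=0, X=1, U=0, W=2, Z=0) weight 9/896
  (Y=3, V=0, X=1, U=0, W=2, Z=1) weight 9/896
  (Y=4, V=1, X=0, U=0, W=1, Z=0) weight 1/560
  … 15 more
Group by W:
  weight(W=1) = 1/20
  weight(W=2) = 3/32
Total weight = 1/20 + 3/32 = 23/160
P(W=1 | obs) = 1/20 / 23/160 = 8/23
P(W=2 | obs) = 3/32 / 23/160 = 15/23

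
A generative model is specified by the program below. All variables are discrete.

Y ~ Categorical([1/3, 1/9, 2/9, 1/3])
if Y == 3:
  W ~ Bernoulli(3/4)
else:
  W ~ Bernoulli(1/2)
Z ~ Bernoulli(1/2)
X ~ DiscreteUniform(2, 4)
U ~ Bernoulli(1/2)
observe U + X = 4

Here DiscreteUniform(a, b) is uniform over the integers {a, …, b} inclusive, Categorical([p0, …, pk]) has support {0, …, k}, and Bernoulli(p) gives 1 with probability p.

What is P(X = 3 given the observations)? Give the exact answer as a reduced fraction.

P(X = 3 | obs) = 1/2

Enumerate traces; 32 have nonzero weight after conditioning:
  (Y=0, W=0, Z=0, X=3, U=1) weight 1/72
  (Y=0, W=0, Z=0, X=4, U=0) weight 1/72
  (Y=0, W=0, Z=1, X=3, U=1) weight 1/72
  (Y=0, W=0, Z=1, X=4, U=0) weight 1/72
  (Y=0, W=1, Z=0, X=3, U=1) weight 1/72
  (Y=0, W=1, Z=0, X=4, U=0) weight 1/72
  (Y=0, W=1, Z=1, X=3, U=1) weight 1/72
  (Y=0, W=1, Z=1, X=4, U=0) weight 1/72
  … 24 more
Group by X:
  weight(X=3) = 1/6
  weight(X=4) = 1/6
Total weight = 1/6 + 1/6 = 1/3
P(X=3 | obs) = 1/6 / 1/3 = 1/2
P(X=4 | obs) = 1/6 / 1/3 = 1/2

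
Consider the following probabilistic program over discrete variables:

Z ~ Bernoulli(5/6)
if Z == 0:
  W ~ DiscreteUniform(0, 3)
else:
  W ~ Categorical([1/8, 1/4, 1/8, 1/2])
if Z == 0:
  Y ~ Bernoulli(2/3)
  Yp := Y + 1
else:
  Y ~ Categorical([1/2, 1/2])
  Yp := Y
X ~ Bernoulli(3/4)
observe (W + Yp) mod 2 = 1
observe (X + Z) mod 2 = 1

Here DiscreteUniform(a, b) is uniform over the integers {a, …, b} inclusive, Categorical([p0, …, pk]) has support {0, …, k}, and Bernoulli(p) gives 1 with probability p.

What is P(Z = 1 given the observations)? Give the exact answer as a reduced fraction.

Enumerate traces; 8 have nonzero weight after conditioning:
  (Z=0, W=0, Y=0, X=1) weight 1/96
  (Z=0, W=1, Y=1, X=1) weight 1/48
  (Z=0, W=2, Y=0, X=1) weight 1/96
  (Z=0, W=3, Y=1, X=1) weight 1/48
  (Z=1, W=0, Y=1, X=0) weight 5/384
  (Z=1, W=1, Y=0, X=0) weight 5/192
  (Z=1, W=2, Y=1, X=0) weight 5/384
  (Z=1, W=3, Y=0, X=0) weight 5/96
Group by Z:
  weight(Z=0) = 1/16
  weight(Z=1) = 5/48
Total weight = 1/16 + 5/48 = 1/6
P(Z=0 | obs) = 1/16 / 1/6 = 3/8
P(Z=1 | obs) = 5/48 / 1/6 = 5/8

P(Z = 1 | obs) = 5/8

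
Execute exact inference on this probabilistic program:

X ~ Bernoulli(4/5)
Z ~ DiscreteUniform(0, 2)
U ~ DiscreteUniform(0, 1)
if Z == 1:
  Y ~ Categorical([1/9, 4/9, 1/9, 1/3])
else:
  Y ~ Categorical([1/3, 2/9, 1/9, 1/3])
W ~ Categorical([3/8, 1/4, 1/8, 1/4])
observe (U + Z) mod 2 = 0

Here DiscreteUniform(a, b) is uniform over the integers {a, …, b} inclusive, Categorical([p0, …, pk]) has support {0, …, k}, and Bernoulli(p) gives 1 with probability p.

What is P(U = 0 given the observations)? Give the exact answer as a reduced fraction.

Enumerate traces; 96 have nonzero weight after conditioning:
  (X=0, Z=0, U=0, Y=0, W=0) weight 1/240
  (X=0, Z=0, U=0, Y=0, W=1) weight 1/360
  (X=0, Z=0, U=0, Y=0, W=2) weight 1/720
  (X=0, Z=0, U=0, Y=0, W=3) weight 1/360
  (X=0, Z=0, U=0, Y=1, W=0) weight 1/360
  (X=0, Z=0, U=0, Y=1, W=1) weight 1/540
  (X=0, Z=0, U=0, Y=1, W=2) weight 1/1080
  (X=0, Z=0, U=0, Y=1, W=3) weight 1/540
  (X=0, Z=1, U=1, Y=0, W=0) weight 1/720
  … 87 more
Group by U:
  weight(U=0) = 1/3
  weight(U=1) = 1/6
Total weight = 1/3 + 1/6 = 1/2
P(U=0 | obs) = 1/3 / 1/2 = 2/3
P(U=1 | obs) = 1/6 / 1/2 = 1/3

P(U = 0 | obs) = 2/3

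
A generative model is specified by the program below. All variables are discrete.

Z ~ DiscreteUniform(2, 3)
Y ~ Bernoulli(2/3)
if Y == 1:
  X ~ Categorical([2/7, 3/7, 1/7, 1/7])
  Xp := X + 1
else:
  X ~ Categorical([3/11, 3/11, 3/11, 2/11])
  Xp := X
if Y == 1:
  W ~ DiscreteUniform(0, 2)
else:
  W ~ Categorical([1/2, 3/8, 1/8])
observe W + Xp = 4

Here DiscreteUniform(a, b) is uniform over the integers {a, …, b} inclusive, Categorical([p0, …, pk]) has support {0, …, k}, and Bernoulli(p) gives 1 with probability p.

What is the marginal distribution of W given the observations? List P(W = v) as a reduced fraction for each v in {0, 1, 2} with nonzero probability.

P(W=0) = 176/1069, P(W=1) = 302/1069, P(W=2) = 591/1069

Enumerate traces; 10 have nonzero weight after conditioning:
  (Z=2, Y=0, X=2, W=2) weight 1/176
  (Z=2, Y=0, X=3, W=1) weight 1/88
  (Z=2, Y=1, X=1, W=2) weight 1/21
  (Z=2, Y=1, X=2, W=1) weight 1/63
  (Z=2, Y=1, X=3, W=0) weight 1/63
  (Z=3, Y=0, X=2, W=2) weight 1/176
  (Z=3, Y=0, X=3, W=1) weight 1/88
  (Z=3, Y=1, X=1, W=2) weight 1/21
  … 2 more
Group by W:
  weight(W=0) = 2/63
  weight(W=1) = 151/2772
  weight(W=2) = 197/1848
Total weight = 2/63 + 151/2772 + 197/1848 = 1069/5544
P(W=0 | obs) = 2/63 / 1069/5544 = 176/1069
P(W=1 | obs) = 151/2772 / 1069/5544 = 302/1069
P(W=2 | obs) = 197/1848 / 1069/5544 = 591/1069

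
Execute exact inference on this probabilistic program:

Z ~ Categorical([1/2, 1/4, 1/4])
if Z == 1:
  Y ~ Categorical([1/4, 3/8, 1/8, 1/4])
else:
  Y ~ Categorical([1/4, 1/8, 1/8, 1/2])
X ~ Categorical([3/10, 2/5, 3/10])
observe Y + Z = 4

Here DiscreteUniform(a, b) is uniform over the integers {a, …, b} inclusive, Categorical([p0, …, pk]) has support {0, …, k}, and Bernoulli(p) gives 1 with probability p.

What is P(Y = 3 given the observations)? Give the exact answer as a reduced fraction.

Enumerate traces; 6 have nonzero weight after conditioning:
  (Z=1, Y=3, X=0) weight 3/160
  (Z=1, Y=3, X=1) weight 1/40
  (Z=1, Y=3, X=2) weight 3/160
  (Z=2, Y=2, X=0) weight 3/320
  (Z=2, Y=2, X=1) weight 1/80
  (Z=2, Y=2, X=2) weight 3/320
Group by Y:
  weight(Y=2) = 1/32
  weight(Y=3) = 1/16
Total weight = 1/32 + 1/16 = 3/32
P(Y=2 | obs) = 1/32 / 3/32 = 1/3
P(Y=3 | obs) = 1/16 / 3/32 = 2/3

P(Y = 3 | obs) = 2/3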